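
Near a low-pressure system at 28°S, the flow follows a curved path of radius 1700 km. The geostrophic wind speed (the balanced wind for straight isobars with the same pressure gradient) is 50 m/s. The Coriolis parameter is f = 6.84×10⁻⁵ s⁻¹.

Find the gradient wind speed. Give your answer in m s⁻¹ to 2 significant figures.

38 m s⁻¹

Around a low, centrifugal force acts outward with Coriolis, so pressure-gradient force balances both:
(1/ρ)|∂P/∂n| = fV + V²/R  →  V² + fR·V − fR·V_g = 0
With fR = 6.84×10⁻⁵ × 1700×10³ m = 116 m/s:
V = [−fR + √((fR)² + 4 fR V_g)]/2 = [−116 + √(116² + 4×116×50)]/2 = 37.7 m/s
Subgeostrophic (V < V_g = 50 m/s), as expected around a low.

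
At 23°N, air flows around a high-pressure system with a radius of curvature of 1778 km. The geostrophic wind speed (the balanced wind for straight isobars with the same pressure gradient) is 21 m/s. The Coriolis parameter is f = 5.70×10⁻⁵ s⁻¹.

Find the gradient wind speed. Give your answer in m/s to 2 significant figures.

Around a high, pressure-gradient force acts outward with centrifugal, so Coriolis balances both:
fV = (1/ρ)|∂P/∂n| + V²/R  →  V² − fR·V + fR·V_g = 0
With fR = 5.70×10⁻⁵ × 1778×10³ m = 101 m/s:
V = [fR − √((fR)² − 4 fR V_g)]/2 = [101 − √(101² − 4×101×21)]/2 = 29.7 m/s
Supergeostrophic (V > V_g = 21 m/s), as expected around a high.

30 m/s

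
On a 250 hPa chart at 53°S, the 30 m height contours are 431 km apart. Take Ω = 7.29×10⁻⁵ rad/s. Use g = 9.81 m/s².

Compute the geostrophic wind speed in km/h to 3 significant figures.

21.1 km/h

Coriolis parameter at 53°S:
f = 2Ω sin φ = 2 × 7.29×10⁻⁵ × sin 53° = 1.16×10⁻⁴ s⁻¹
Height gradient: |∂Z/∂n| = 30 m / 431000 m = 6.96×10⁻⁵
On a pressure surface, geostrophic balance gives V_g = (g/f)|∂Z/∂n|:
V_g = 9.81 × 6.96×10⁻⁵ / 1.16×10⁻⁴ = 5.86 m/s
Converting: 5.86 m/s × 3.6 = 21.1 km/h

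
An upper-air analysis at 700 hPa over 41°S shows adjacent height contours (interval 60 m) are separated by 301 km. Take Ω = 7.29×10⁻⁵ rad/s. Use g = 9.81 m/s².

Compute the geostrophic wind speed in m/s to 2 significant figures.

20 m/s

Coriolis parameter at 41°S:
f = 2Ω sin φ = 2 × 7.29×10⁻⁵ × sin 41° = 9.57×10⁻⁵ s⁻¹
Height gradient: |∂Z/∂n| = 60 m / 301000 m = 1.99×10⁻⁴
On a pressure surface, geostrophic balance gives V_g = (g/f)|∂Z/∂n|:
V_g = 9.81 × 1.99×10⁻⁴ / 9.57×10⁻⁵ = 20.4 m/s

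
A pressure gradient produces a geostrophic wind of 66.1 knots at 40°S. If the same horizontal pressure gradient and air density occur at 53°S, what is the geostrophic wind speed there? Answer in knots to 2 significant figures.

53 knots

With the same pressure gradient and density, V_g ∝ 1/f ∝ 1/sin φ.
V₂ = V₁ · sin φ₁ / sin φ₂ = 66.1 × sin 40° / sin 53°
V₂ = 66.1 × 0.6428/0.7986 = 53 knots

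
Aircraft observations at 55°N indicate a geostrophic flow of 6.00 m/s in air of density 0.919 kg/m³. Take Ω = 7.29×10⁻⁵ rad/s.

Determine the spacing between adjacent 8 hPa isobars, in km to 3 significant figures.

Coriolis parameter at 55°N:
f = 2Ω sin φ = 2 × 7.29×10⁻⁵ × sin 55° = 1.19×10⁻⁴ s⁻¹
Geostrophic balance rearranged: |∂P/∂n| = f ρ V_g
|∂P/∂n| = 1.19×10⁻⁴ × 0.919 × 6.00 = 6.59×10⁻⁴ Pa/m
Isobar spacing: Δn = ΔP/|∂P/∂n| = 800 Pa / 6.59×10⁻⁴ Pa/m = 1214790 m ≈ 1210 km

1210 km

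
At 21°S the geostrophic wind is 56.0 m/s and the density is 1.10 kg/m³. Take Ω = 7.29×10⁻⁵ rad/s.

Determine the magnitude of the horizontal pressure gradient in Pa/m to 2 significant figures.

Coriolis parameter at 21°S:
f = 2Ω sin φ = 2 × 7.29×10⁻⁵ × sin 21° = 5.23×10⁻⁵ s⁻¹
Geostrophic balance rearranged: |∂P/∂n| = f ρ V_g
|∂P/∂n| = 5.23×10⁻⁵ × 1.10 × 56.0 = 3.22×10⁻³ Pa/m

3.2×10⁻³ Pa/m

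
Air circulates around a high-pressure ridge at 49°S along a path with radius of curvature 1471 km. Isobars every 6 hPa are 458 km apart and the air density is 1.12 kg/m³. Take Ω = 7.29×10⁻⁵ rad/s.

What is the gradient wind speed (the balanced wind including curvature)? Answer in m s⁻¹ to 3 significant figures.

11.4 m s⁻¹

Coriolis parameter at 49°S:
f = 2Ω sin φ = 2 × 7.29×10⁻⁵ × sin 49° = 1.10×10⁻⁴ s⁻¹
Pressure gradient: |∂P/∂n| = 600 Pa / 458000 m = 1.31×10⁻³ Pa/m
Geostrophic speed: V_g = |∂P/∂n|/(fρ) = 1.31×10⁻³/(1.10×10⁻⁴ × 1.12) = 10.6 m/s
Around a high, pressure-gradient force acts outward with centrifugal, so Coriolis balances both:
fV = (1/ρ)|∂P/∂n| + V²/R  →  V² − fR·V + fR·V_g = 0
With fR = 1.10×10⁻⁴ × 1471×10³ m = 162 m/s:
V = [fR − √((fR)² − 4 fR V_g)]/2 = [162 − √(162² − 4×162×10.6)]/2 = 11.4 m/s
Supergeostrophic (V > V_g = 10.6 m/s), as expected around a high.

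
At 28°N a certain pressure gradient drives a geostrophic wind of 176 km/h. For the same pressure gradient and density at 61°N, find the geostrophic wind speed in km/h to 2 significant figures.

94 km/h

With the same pressure gradient and density, V_g ∝ 1/f ∝ 1/sin φ.
V₂ = V₁ · sin φ₁ / sin φ₂ = 176 × sin 28° / sin 61°
V₂ = 176 × 0.4695/0.8746 = 94 km/h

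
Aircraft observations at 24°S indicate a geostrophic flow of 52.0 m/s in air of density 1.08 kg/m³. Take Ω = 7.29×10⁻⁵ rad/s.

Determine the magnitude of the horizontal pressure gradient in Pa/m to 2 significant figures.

3.3×10⁻³ Pa/m

Coriolis parameter at 24°S:
f = 2Ω sin φ = 2 × 7.29×10⁻⁵ × sin 24° = 5.93×10⁻⁵ s⁻¹
Geostrophic balance rearranged: |∂P/∂n| = f ρ V_g
|∂P/∂n| = 5.93×10⁻⁵ × 1.08 × 52.0 = 3.33×10⁻³ Pa/m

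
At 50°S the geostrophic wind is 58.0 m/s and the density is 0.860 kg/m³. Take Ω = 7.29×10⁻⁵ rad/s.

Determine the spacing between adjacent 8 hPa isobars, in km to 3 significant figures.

Coriolis parameter at 50°S:
f = 2Ω sin φ = 2 × 7.29×10⁻⁵ × sin 50° = 1.12×10⁻⁴ s⁻¹
Geostrophic balance rearranged: |∂P/∂n| = f ρ V_g
|∂P/∂n| = 1.12×10⁻⁴ × 0.860 × 58.0 = 5.57×10⁻³ Pa/m
Isobar spacing: Δn = ΔP/|∂P/∂n| = 800 Pa / 5.57×10⁻³ Pa/m = 143599 m ≈ 144 km

144 km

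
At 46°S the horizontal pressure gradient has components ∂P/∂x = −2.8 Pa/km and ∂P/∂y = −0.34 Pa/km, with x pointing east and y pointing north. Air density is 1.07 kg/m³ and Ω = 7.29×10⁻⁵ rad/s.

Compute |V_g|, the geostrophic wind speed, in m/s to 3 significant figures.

Coriolis parameter at 46°S:
f = 2Ω sin φ = 2 × 7.29×10⁻⁵ × sin 46° = 1.05×10⁻⁴ s⁻¹
In the Southern Hemisphere f is negative: f = −1.05×10⁻⁴ s⁻¹.
Component geostrophic relations (x east, y north):
u_g = −(1/(fρ)) ∂P/∂y,  v_g = (1/(fρ)) ∂P/∂x
u_g = −(−0.34×10⁻³)/(−1.05×10⁻⁴ × 1.07) = −3.03 m/s;  v_g = (−2.8×10⁻³)/(−1.05×10⁻⁴ × 1.07) = 25.0 m/s
|V_g| = √(u_g² + v_g²) = 25.1 m/s

25.1 m/s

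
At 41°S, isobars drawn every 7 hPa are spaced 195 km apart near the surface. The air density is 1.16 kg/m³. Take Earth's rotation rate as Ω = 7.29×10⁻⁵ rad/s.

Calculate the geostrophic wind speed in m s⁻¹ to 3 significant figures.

32.4 m s⁻¹

Coriolis parameter at 41°S:
f = 2Ω sin φ = 2 × 7.29×10⁻⁵ × sin 41° = 9.57×10⁻⁵ s⁻¹
Pressure gradient: |∂P/∂n| = 700 Pa / 195000 m = 3.59×10⁻³ Pa/m
Geostrophic balance (pressure-gradient force = Coriolis force):
V_g = (1/(fρ)) |∂P/∂n| = 3.59×10⁻³ / (9.57×10⁻⁵ × 1.16) = 32.4 m/s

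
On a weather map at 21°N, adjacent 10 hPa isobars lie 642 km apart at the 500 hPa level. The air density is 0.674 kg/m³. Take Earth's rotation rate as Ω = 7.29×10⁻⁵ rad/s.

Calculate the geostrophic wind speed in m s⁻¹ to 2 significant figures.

44 m s⁻¹

Coriolis parameter at 21°N:
f = 2Ω sin φ = 2 × 7.29×10⁻⁵ × sin 21° = 5.23×10⁻⁵ s⁻¹
Pressure gradient: |∂P/∂n| = 1000 Pa / 642000 m = 1.56×10⁻³ Pa/m
Geostrophic balance (pressure-gradient force = Coriolis force):
V_g = (1/(fρ)) |∂P/∂n| = 1.56×10⁻³ / (5.23×10⁻⁵ × 0.674) = 44.2 m/s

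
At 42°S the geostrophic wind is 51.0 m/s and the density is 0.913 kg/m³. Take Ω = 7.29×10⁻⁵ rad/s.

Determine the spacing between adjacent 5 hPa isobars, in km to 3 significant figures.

Coriolis parameter at 42°S:
f = 2Ω sin φ = 2 × 7.29×10⁻⁵ × sin 42° = 9.76×10⁻⁵ s⁻¹
Geostrophic balance rearranged: |∂P/∂n| = f ρ V_g
|∂P/∂n| = 9.76×10⁻⁵ × 0.913 × 51.0 = 4.54×10⁻³ Pa/m
Isobar spacing: Δn = ΔP/|∂P/∂n| = 500 Pa / 4.54×10⁻³ Pa/m = 110068 m ≈ 110 km

110 km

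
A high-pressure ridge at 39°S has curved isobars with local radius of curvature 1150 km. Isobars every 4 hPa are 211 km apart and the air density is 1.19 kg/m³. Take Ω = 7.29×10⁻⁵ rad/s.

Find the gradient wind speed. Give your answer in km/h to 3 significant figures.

78.9 km/h

Coriolis parameter at 39°S:
f = 2Ω sin φ = 2 × 7.29×10⁻⁵ × sin 39° = 9.18×10⁻⁵ s⁻¹
Pressure gradient: |∂P/∂n| = 400 Pa / 211000 m = 1.90×10⁻³ Pa/m
Geostrophic speed: V_g = |∂P/∂n|/(fρ) = 1.90×10⁻³/(9.18×10⁻⁵ × 1.19) = 17.4 m/s
Around a high, pressure-gradient force acts outward with centrifugal, so Coriolis balances both:
fV = (1/ρ)|∂P/∂n| + V²/R  →  V² − fR·V + fR·V_g = 0
With fR = 9.18×10⁻⁵ × 1150×10³ m = 106 m/s:
V = [fR − √((fR)² − 4 fR V_g)]/2 = [106 − √(106² − 4×106×17.4)]/2 = 21.9 m/s
Supergeostrophic (V > V_g = 17.4 m/s), as expected around a high.
Converting: 21.9 m/s × 3.6 = 78.9 km/h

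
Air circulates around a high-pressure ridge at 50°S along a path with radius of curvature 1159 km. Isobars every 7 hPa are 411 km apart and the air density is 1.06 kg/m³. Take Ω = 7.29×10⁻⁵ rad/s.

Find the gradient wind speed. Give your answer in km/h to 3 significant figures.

Coriolis parameter at 50°S:
f = 2Ω sin φ = 2 × 7.29×10⁻⁵ × sin 50° = 1.12×10⁻⁴ s⁻¹
Pressure gradient: |∂P/∂n| = 700 Pa / 411000 m = 1.70×10⁻³ Pa/m
Geostrophic speed: V_g = |∂P/∂n|/(fρ) = 1.70×10⁻³/(1.12×10⁻⁴ × 1.06) = 14.4 m/s
Around a high, pressure-gradient force acts outward with centrifugal, so Coriolis balances both:
fV = (1/ρ)|∂P/∂n| + V²/R  →  V² − fR·V + fR·V_g = 0
With fR = 1.12×10⁻⁴ × 1159×10³ m = 129 m/s:
V = [fR − √((fR)² − 4 fR V_g)]/2 = [129 − √(129² − 4×129×14.4)]/2 = 16.5 m/s
Supergeostrophic (V > V_g = 14.4 m/s), as expected around a high.
Converting: 16.5 m/s × 3.6 = 59.3 km/h

59.3 km/h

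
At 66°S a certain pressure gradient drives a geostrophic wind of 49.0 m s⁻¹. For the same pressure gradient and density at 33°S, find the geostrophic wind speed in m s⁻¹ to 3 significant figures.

82.2 m s⁻¹

With the same pressure gradient and density, V_g ∝ 1/f ∝ 1/sin φ.
V₂ = V₁ · sin φ₁ / sin φ₂ = 49.0 × sin 66° / sin 33°
V₂ = 49.0 × 0.9135/0.5446 = 82.2 m s⁻¹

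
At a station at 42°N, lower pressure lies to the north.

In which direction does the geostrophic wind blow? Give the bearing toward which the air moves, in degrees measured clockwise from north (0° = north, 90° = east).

090°

The pressure-gradient force points toward the north (bearing 000°).
Geostrophic balance: in the Northern Hemisphere the Coriolis force deflects motion to the right, so the geostrophic wind blows 90° to the right of the pressure-gradient force (low pressure on the left).
Rotating 000° by 90° clockwise gives 090° — the wind blows toward the east.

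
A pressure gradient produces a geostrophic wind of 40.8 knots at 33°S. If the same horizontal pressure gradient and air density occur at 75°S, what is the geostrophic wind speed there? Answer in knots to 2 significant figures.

With the same pressure gradient and density, V_g ∝ 1/f ∝ 1/sin φ.
V₂ = V₁ · sin φ₁ / sin φ₂ = 40.8 × sin 33° / sin 75°
V₂ = 40.8 × 0.5446/0.9659 = 23 knots

23 knots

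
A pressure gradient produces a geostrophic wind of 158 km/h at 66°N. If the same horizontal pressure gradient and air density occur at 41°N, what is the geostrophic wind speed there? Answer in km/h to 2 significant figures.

With the same pressure gradient and density, V_g ∝ 1/f ∝ 1/sin φ.
V₂ = V₁ · sin φ₁ / sin φ₂ = 158 × sin 66° / sin 41°
V₂ = 158 × 0.9135/0.6561 = 220 km/h

220 km/h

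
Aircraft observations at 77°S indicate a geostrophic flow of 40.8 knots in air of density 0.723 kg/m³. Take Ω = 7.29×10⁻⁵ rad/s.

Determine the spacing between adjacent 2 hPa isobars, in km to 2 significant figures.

Coriolis parameter at 77°S:
f = 2Ω sin φ = 2 × 7.29×10⁻⁵ × sin 77° = 1.42×10⁻⁴ s⁻¹
Wind speed in SI: 40.8 knots = 21.0 m/s
Geostrophic balance rearranged: |∂P/∂n| = f ρ V_g
|∂P/∂n| = 1.42×10⁻⁴ × 0.723 × 21.0 = 2.16×10⁻³ Pa/m
Isobar spacing: Δn = ΔP/|∂P/∂n| = 200 Pa / 2.16×10⁻³ Pa/m = 92771 m ≈ 93 km

93 km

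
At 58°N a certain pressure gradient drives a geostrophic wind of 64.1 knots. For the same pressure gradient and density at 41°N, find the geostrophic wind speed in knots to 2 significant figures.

83 knots

With the same pressure gradient and density, V_g ∝ 1/f ∝ 1/sin φ.
V₂ = V₁ · sin φ₁ / sin φ₂ = 64.1 × sin 58° / sin 41°
V₂ = 64.1 × 0.8480/0.6561 = 83 knots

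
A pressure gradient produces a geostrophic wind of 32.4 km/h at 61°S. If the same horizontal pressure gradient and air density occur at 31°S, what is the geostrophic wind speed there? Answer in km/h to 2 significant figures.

55 km/h

With the same pressure gradient and density, V_g ∝ 1/f ∝ 1/sin φ.
V₂ = V₁ · sin φ₁ / sin φ₂ = 32.4 × sin 61° / sin 31°
V₂ = 32.4 × 0.8746/0.5150 = 55 km/h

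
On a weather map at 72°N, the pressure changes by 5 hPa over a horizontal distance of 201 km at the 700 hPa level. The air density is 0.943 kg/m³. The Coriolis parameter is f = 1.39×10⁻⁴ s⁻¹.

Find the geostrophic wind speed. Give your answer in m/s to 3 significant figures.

19.0 m/s

Pressure gradient: |∂P/∂n| = 500 Pa / 201000 m = 2.49×10⁻³ Pa/m
Geostrophic balance (pressure-gradient force = Coriolis force):
V_g = (1/(fρ)) |∂P/∂n| = 2.49×10⁻³ / (1.39×10⁻⁴ × 0.943) = 19.0 m/s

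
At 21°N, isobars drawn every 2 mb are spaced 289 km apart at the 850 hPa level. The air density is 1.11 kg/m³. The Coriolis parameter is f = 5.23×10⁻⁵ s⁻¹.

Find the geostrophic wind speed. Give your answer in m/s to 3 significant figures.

Pressure gradient: |∂P/∂n| = 200 Pa / 289000 m = 6.92×10⁻⁴ Pa/m
Geostrophic balance (pressure-gradient force = Coriolis force):
V_g = (1/(fρ)) |∂P/∂n| = 6.92×10⁻⁴ / (5.23×10⁻⁵ × 1.11) = 11.9 m/s

11.9 m/s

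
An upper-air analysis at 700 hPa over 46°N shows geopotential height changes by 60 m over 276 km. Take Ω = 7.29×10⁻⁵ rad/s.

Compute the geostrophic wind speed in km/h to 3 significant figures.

Coriolis parameter at 46°N:
f = 2Ω sin φ = 2 × 7.29×10⁻⁵ × sin 46° = 1.05×10⁻⁴ s⁻¹
Height gradient: |∂Z/∂n| = 60 m / 276000 m = 2.17×10⁻⁴
On a pressure surface, geostrophic balance gives V_g = (g/f)|∂Z/∂n|:
V_g = 9.81 × 2.17×10⁻⁴ / 1.05×10⁻⁴ = 20.3 m/s
Converting: 20.3 m/s × 3.6 = 73.2 km/h

73.2 km/h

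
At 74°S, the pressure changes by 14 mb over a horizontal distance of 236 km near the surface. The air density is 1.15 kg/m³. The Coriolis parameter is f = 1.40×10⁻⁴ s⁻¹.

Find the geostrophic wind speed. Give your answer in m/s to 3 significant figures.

Pressure gradient: |∂P/∂n| = 1400 Pa / 236000 m = 5.93×10⁻³ Pa/m
Geostrophic balance (pressure-gradient force = Coriolis force):
V_g = (1/(fρ)) |∂P/∂n| = 5.93×10⁻³ / (1.40×10⁻⁴ × 1.15) = 36.8 m/s

36.8 m/s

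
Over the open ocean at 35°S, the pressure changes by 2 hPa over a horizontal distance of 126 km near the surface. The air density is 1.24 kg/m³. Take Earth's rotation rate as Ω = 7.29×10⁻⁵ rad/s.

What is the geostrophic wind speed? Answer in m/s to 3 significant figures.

15.3 m/s

Coriolis parameter at 35°S:
f = 2Ω sin φ = 2 × 7.29×10⁻⁵ × sin 35° = 8.36×10⁻⁵ s⁻¹
Pressure gradient: |∂P/∂n| = 200 Pa / 126000 m = 1.59×10⁻³ Pa/m
Geostrophic balance (pressure-gradient force = Coriolis force):
V_g = (1/(fρ)) |∂P/∂n| = 1.59×10⁻³ / (8.36×10⁻⁵ × 1.24) = 15.3 m/s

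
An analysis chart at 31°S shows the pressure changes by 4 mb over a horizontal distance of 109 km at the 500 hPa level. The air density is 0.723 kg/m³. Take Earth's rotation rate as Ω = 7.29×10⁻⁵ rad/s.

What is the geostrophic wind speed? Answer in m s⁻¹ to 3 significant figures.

67.6 m s⁻¹

Coriolis parameter at 31°S:
f = 2Ω sin φ = 2 × 7.29×10⁻⁵ × sin 31° = 7.51×10⁻⁵ s⁻¹
Pressure gradient: |∂P/∂n| = 400 Pa / 109000 m = 3.67×10⁻³ Pa/m
Geostrophic balance (pressure-gradient force = Coriolis force):
V_g = (1/(fρ)) |∂P/∂n| = 3.67×10⁻³ / (7.51×10⁻⁵ × 0.723) = 67.6 m/s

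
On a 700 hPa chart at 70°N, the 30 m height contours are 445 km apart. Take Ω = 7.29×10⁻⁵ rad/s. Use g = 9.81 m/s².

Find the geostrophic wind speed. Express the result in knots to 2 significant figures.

9.4 knots

Coriolis parameter at 70°N:
f = 2Ω sin φ = 2 × 7.29×10⁻⁵ × sin 70° = 1.37×10⁻⁴ s⁻¹
Height gradient: |∂Z/∂n| = 30 m / 445000 m = 6.74×10⁻⁵
On a pressure surface, geostrophic balance gives V_g = (g/f)|∂Z/∂n|:
V_g = 9.81 × 6.74×10⁻⁵ / 1.37×10⁻⁴ = 4.83 m/s
Converting: 4.83 m/s × 1.944 = 9.4 knots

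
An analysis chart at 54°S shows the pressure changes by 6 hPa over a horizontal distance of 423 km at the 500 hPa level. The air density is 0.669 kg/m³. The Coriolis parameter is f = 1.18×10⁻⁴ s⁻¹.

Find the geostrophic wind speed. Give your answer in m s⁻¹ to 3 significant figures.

18.0 m s⁻¹

Pressure gradient: |∂P/∂n| = 600 Pa / 423000 m = 1.42×10⁻³ Pa/m
Geostrophic balance (pressure-gradient force = Coriolis force):
V_g = (1/(fρ)) |∂P/∂n| = 1.42×10⁻³ / (1.18×10⁻⁴ × 0.669) = 18.0 m/s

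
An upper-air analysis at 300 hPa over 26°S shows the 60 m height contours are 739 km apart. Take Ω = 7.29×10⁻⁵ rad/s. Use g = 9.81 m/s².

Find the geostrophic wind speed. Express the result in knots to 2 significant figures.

24 knots

Coriolis parameter at 26°S:
f = 2Ω sin φ = 2 × 7.29×10⁻⁵ × sin 26° = 6.39×10⁻⁵ s⁻¹
Height gradient: |∂Z/∂n| = 60 m / 739000 m = 8.12×10⁻⁵
On a pressure surface, geostrophic balance gives V_g = (g/f)|∂Z/∂n|:
V_g = 9.81 × 8.12×10⁻⁵ / 6.39×10⁻⁵ = 12.5 m/s
Converting: 12.5 m/s × 1.944 = 24 knots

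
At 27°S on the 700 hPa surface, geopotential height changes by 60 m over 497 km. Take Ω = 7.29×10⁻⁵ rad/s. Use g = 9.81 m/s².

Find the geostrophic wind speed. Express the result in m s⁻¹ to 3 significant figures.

Coriolis parameter at 27°S:
f = 2Ω sin φ = 2 × 7.29×10⁻⁵ × sin 27° = 6.62×10⁻⁵ s⁻¹
Height gradient: |∂Z/∂n| = 60 m / 497000 m = 1.21×10⁻⁴
On a pressure surface, geostrophic balance gives V_g = (g/f)|∂Z/∂n|:
V_g = 9.81 × 1.21×10⁻⁴ / 6.62×10⁻⁵ = 17.9 m/s

17.9 m s⁻¹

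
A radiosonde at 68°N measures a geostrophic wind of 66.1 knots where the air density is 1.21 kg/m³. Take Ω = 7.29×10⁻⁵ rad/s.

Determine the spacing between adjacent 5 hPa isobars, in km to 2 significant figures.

90 km

Coriolis parameter at 68°N:
f = 2Ω sin φ = 2 × 7.29×10⁻⁵ × sin 68° = 1.35×10⁻⁴ s⁻¹
Wind speed in SI: 66.1 knots = 34.0 m/s
Geostrophic balance rearranged: |∂P/∂n| = f ρ V_g
|∂P/∂n| = 1.35×10⁻⁴ × 1.21 × 34.0 = 5.56×10⁻³ Pa/m
Isobar spacing: Δn = ΔP/|∂P/∂n| = 500 Pa / 5.56×10⁻³ Pa/m = 89892 m ≈ 90 km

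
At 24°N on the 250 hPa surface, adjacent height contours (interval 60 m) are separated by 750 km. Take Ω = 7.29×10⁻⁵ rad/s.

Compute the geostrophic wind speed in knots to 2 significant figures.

Coriolis parameter at 24°N:
f = 2Ω sin φ = 2 × 7.29×10⁻⁵ × sin 24° = 5.93×10⁻⁵ s⁻¹
Height gradient: |∂Z/∂n| = 60 m / 750000 m = 8.00×10⁻⁵
On a pressure surface, geostrophic balance gives V_g = (g/f)|∂Z/∂n|:
V_g = 9.81 × 8.00×10⁻⁵ / 5.93×10⁻⁵ = 13.2 m/s
Converting: 13.2 m/s × 1.944 = 26 knots

26 knots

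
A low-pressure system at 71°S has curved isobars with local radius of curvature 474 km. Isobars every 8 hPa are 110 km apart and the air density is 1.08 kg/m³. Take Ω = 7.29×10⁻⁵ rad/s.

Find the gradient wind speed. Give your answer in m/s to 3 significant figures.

32.6 m/s

Coriolis parameter at 71°S:
f = 2Ω sin φ = 2 × 7.29×10⁻⁵ × sin 71° = 1.38×10⁻⁴ s⁻¹
Pressure gradient: |∂P/∂n| = 800 Pa / 110000 m = 7.27×10⁻³ Pa/m
Geostrophic speed: V_g = |∂P/∂n|/(fρ) = 7.27×10⁻³/(1.38×10⁻⁴ × 1.08) = 48.8 m/s
Around a low, centrifugal force acts outward with Coriolis, so pressure-gradient force balances both:
(1/ρ)|∂P/∂n| = fV + V²/R  →  V² + fR·V − fR·V_g = 0
With fR = 1.38×10⁻⁴ × 474×10³ m = 65.3 m/s:
V = [−fR + √((fR)² + 4 fR V_g)]/2 = [−65.3 + √(65.3² + 4×65.3×48.8)]/2 = 32.6 m/s
Subgeostrophic (V < V_g = 48.8 m/s), as expected around a low.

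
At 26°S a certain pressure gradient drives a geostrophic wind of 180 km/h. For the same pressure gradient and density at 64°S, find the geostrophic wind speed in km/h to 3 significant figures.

With the same pressure gradient and density, V_g ∝ 1/f ∝ 1/sin φ.
V₂ = V₁ · sin φ₁ / sin φ₂ = 180 × sin 26° / sin 64°
V₂ = 180 × 0.4384/0.8988 = 87.8 km/h

87.8 km/h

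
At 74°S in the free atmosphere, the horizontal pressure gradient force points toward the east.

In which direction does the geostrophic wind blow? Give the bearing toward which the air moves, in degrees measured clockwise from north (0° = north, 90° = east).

The pressure-gradient force points toward the east (bearing 090°).
Geostrophic balance: in the Southern Hemisphere the Coriolis force deflects motion to the left, so the geostrophic wind blows 90° to the left of the pressure-gradient force (low pressure on the right).
Rotating 090° by 90° counterclockwise gives 000° — the wind blows toward the north.

000°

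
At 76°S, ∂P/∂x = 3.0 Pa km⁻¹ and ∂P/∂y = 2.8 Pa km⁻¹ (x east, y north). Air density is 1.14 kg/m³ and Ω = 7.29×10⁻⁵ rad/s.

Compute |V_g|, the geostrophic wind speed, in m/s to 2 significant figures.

Coriolis parameter at 76°S:
f = 2Ω sin φ = 2 × 7.29×10⁻⁵ × sin 76° = 1.41×10⁻⁴ s⁻¹
In the Southern Hemisphere f is negative: f = −1.41×10⁻⁴ s⁻¹.
Component geostrophic relations (x east, y north):
u_g = −(1/(fρ)) ∂P/∂y,  v_g = (1/(fρ)) ∂P/∂x
u_g = −(2.8×10⁻³)/(−1.41×10⁻⁴ × 1.14) = 17.4 m/s;  v_g = (3.0×10⁻³)/(−1.41×10⁻⁴ × 1.14) = −18.6 m/s
|V_g| = √(u_g² + v_g²) = 25.4 m/s

25 m/s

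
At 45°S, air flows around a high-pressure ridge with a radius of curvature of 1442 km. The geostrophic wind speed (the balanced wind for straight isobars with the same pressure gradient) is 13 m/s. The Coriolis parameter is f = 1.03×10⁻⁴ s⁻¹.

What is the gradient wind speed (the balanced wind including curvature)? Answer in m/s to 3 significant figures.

14.4 m/s

Around a high, pressure-gradient force acts outward with centrifugal, so Coriolis balances both:
fV = (1/ρ)|∂P/∂n| + V²/R  →  V² − fR·V + fR·V_g = 0
With fR = 1.03×10⁻⁴ × 1442×10³ m = 149 m/s:
V = [fR − √((fR)² − 4 fR V_g)]/2 = [149 − √(149² − 4×149×13)]/2 = 14.4 m/s
Supergeostrophic (V > V_g = 13 m/s), as expected around a high.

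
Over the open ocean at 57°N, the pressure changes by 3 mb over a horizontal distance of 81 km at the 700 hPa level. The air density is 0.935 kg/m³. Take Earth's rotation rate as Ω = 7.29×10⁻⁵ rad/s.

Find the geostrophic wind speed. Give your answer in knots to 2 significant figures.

63 knots

Coriolis parameter at 57°N:
f = 2Ω sin φ = 2 × 7.29×10⁻⁵ × sin 57° = 1.22×10⁻⁴ s⁻¹
Pressure gradient: |∂P/∂n| = 300 Pa / 81000 m = 3.70×10⁻³ Pa/m
Geostrophic balance (pressure-gradient force = Coriolis force):
V_g = (1/(fρ)) |∂P/∂n| = 3.70×10⁻³ / (1.22×10⁻⁴ × 0.935) = 32.4 m/s
Converting: 32.4 m/s × 1.944 = 63 knots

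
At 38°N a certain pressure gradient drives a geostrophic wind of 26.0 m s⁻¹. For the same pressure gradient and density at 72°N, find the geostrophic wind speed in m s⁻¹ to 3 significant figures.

With the same pressure gradient and density, V_g ∝ 1/f ∝ 1/sin φ.
V₂ = V₁ · sin φ₁ / sin φ₂ = 26.0 × sin 38° / sin 72°
V₂ = 26.0 × 0.6157/0.9511 = 16.8 m s⁻¹

16.8 m s⁻¹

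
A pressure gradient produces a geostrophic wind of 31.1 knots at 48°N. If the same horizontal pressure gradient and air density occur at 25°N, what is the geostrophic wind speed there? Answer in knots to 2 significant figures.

With the same pressure gradient and density, V_g ∝ 1/f ∝ 1/sin φ.
V₂ = V₁ · sin φ₁ / sin φ₂ = 31.1 × sin 48° / sin 25°
V₂ = 31.1 × 0.7431/0.4226 = 55 knots

55 knots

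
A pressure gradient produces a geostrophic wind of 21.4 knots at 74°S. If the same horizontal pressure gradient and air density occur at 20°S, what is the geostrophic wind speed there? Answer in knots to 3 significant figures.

60.1 knots

With the same pressure gradient and density, V_g ∝ 1/f ∝ 1/sin φ.
V₂ = V₁ · sin φ₁ / sin φ₂ = 21.4 × sin 74° / sin 20°
V₂ = 21.4 × 0.9613/0.3420 = 60.1 knots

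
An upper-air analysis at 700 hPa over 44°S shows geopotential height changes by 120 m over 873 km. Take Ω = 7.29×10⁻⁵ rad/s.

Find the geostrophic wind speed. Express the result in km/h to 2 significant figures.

Coriolis parameter at 44°S:
f = 2Ω sin φ = 2 × 7.29×10⁻⁵ × sin 44° = 1.01×10⁻⁴ s⁻¹
Height gradient: |∂Z/∂n| = 120 m / 873000 m = 1.37×10⁻⁴
On a pressure surface, geostrophic balance gives V_g = (g/f)|∂Z/∂n|:
V_g = 9.81 × 1.37×10⁻⁴ / 1.01×10⁻⁴ = 13.3 m/s
Converting: 13.3 m/s × 3.6 = 48 km/h

48 km/h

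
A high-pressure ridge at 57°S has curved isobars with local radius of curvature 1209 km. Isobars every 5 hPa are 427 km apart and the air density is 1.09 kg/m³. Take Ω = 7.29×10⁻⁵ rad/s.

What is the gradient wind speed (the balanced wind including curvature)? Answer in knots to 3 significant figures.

18.2 knots

Coriolis parameter at 57°S:
f = 2Ω sin φ = 2 × 7.29×10⁻⁵ × sin 57° = 1.22×10⁻⁴ s⁻¹
Pressure gradient: |∂P/∂n| = 500 Pa / 427000 m = 1.17×10⁻³ Pa/m
Geostrophic speed: V_g = |∂P/∂n|/(fρ) = 1.17×10⁻³/(1.22×10⁻⁴ × 1.09) = 8.79 m/s
Around a high, pressure-gradient force acts outward with centrifugal, so Coriolis balances both:
fV = (1/ρ)|∂P/∂n| + V²/R  →  V² − fR·V + fR·V_g = 0
With fR = 1.22×10⁻⁴ × 1209×10³ m = 148 m/s:
V = [fR − √((fR)² − 4 fR V_g)]/2 = [148 − √(148² − 4×148×8.79)]/2 = 9.38 m/s
Supergeostrophic (V > V_g = 8.79 m/s), as expected around a high.
Converting: 9.38 m/s × 1.944 = 18.2 knots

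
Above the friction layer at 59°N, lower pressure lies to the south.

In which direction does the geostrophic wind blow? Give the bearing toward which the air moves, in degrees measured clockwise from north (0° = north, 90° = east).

The pressure-gradient force points toward the south (bearing 180°).
Geostrophic balance: in the Northern Hemisphere the Coriolis force deflects motion to the right, so the geostrophic wind blows 90° to the right of the pressure-gradient force (low pressure on the left).
Rotating 180° by 90° clockwise gives 270° — the wind blows toward the west.

270°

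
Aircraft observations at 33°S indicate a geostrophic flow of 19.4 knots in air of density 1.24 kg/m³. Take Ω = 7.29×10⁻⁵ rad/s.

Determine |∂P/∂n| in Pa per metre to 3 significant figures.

Coriolis parameter at 33°S:
f = 2Ω sin φ = 2 × 7.29×10⁻⁵ × sin 33° = 7.94×10⁻⁵ s⁻¹
Wind speed in SI: 19.4 knots = 9.98 m/s
Geostrophic balance rearranged: |∂P/∂n| = f ρ V_g
|∂P/∂n| = 7.94×10⁻⁵ × 1.24 × 9.98 = 9.83×10⁻⁴ Pa/m

9.83×10⁻⁴ Pa/m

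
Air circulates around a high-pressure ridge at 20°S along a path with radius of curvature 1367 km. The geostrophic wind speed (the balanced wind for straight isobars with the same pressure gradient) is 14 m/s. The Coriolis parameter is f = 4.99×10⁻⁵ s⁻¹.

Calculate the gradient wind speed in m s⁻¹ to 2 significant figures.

20 m s⁻¹

Around a high, pressure-gradient force acts outward with centrifugal, so Coriolis balances both:
fV = (1/ρ)|∂P/∂n| + V²/R  →  V² − fR·V + fR·V_g = 0
With fR = 4.99×10⁻⁵ × 1367×10³ m = 68.2 m/s:
V = [fR − √((fR)² − 4 fR V_g)]/2 = [68.2 − √(68.2² − 4×68.2×14)]/2 = 19.7 m/s
Supergeostrophic (V > V_g = 14 m/s), as expected around a high.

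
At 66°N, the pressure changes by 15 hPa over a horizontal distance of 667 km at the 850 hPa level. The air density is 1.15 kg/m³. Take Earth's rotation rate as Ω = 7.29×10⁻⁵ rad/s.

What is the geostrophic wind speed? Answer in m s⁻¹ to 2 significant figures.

15 m s⁻¹

Coriolis parameter at 66°N:
f = 2Ω sin φ = 2 × 7.29×10⁻⁵ × sin 66° = 1.33×10⁻⁴ s⁻¹
Pressure gradient: |∂P/∂n| = 1500 Pa / 667000 m = 2.25×10⁻³ Pa/m
Geostrophic balance (pressure-gradient force = Coriolis force):
V_g = (1/(fρ)) |∂P/∂n| = 2.25×10⁻³ / (1.33×10⁻⁴ × 1.15) = 14.7 m/s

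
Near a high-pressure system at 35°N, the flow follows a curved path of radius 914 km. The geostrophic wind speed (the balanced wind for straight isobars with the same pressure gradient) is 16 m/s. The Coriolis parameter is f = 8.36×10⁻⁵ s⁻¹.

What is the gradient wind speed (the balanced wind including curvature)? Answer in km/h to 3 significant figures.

Around a high, pressure-gradient force acts outward with centrifugal, so Coriolis balances both:
fV = (1/ρ)|∂P/∂n| + V²/R  →  V² − fR·V + fR·V_g = 0
With fR = 8.36×10⁻⁵ × 914×10³ m = 76.4 m/s:
V = [fR − √((fR)² − 4 fR V_g)]/2 = [76.4 − √(76.4² − 4×76.4×16)]/2 = 22.8 m/s
Supergeostrophic (V > V_g = 16 m/s), as expected around a high.
Converting: 22.8 m/s × 3.6 = 82.1 km/h

82.1 km/h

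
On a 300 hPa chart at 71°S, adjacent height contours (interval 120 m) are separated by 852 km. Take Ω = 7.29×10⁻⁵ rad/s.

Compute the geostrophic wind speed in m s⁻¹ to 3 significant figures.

10.0 m s⁻¹

Coriolis parameter at 71°S:
f = 2Ω sin φ = 2 × 7.29×10⁻⁵ × sin 71° = 1.38×10⁻⁴ s⁻¹
Height gradient: |∂Z/∂n| = 120 m / 852000 m = 1.41×10⁻⁴
On a pressure surface, geostrophic balance gives V_g = (g/f)|∂Z/∂n|:
V_g = 9.81 × 1.41×10⁻⁴ / 1.38×10⁻⁴ = 10.0 m/s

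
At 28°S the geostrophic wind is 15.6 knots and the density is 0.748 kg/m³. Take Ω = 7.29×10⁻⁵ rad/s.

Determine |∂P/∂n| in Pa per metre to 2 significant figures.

Coriolis parameter at 28°S:
f = 2Ω sin φ = 2 × 7.29×10⁻⁵ × sin 28° = 6.84×10⁻⁵ s⁻¹
Wind speed in SI: 15.6 knots = 8.03 m/s
Geostrophic balance rearranged: |∂P/∂n| = f ρ V_g
|∂P/∂n| = 6.84×10⁻⁵ × 0.748 × 8.03 = 4.11×10⁻⁴ Pa/m

4.1×10⁻⁴ Pa/m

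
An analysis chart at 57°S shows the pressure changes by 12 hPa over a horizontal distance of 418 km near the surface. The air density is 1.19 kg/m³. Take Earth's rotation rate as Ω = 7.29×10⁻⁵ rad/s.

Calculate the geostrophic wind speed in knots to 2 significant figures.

Coriolis parameter at 57°S:
f = 2Ω sin φ = 2 × 7.29×10⁻⁵ × sin 57° = 1.22×10⁻⁴ s⁻¹
Pressure gradient: |∂P/∂n| = 1200 Pa / 418000 m = 2.87×10⁻³ Pa/m
Geostrophic balance (pressure-gradient force = Coriolis force):
V_g = (1/(fρ)) |∂P/∂n| = 2.87×10⁻³ / (1.22×10⁻⁴ × 1.19) = 19.7 m/s
Converting: 19.7 m/s × 1.944 = 38 knots

38 knots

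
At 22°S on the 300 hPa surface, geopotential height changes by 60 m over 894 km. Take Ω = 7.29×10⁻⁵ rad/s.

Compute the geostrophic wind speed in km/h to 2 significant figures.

43 km/h

Coriolis parameter at 22°S:
f = 2Ω sin φ = 2 × 7.29×10⁻⁵ × sin 22° = 5.46×10⁻⁵ s⁻¹
Height gradient: |∂Z/∂n| = 60 m / 894000 m = 6.71×10⁻⁵
On a pressure surface, geostrophic balance gives V_g = (g/f)|∂Z/∂n|:
V_g = 9.81 × 6.71×10⁻⁵ / 5.46×10⁻⁵ = 12.1 m/s
Converting: 12.1 m/s × 3.6 = 43 km/h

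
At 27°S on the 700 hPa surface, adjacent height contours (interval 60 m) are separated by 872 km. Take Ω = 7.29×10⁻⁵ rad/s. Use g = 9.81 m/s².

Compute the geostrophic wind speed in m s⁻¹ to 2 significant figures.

10 m s⁻¹

Coriolis parameter at 27°S:
f = 2Ω sin φ = 2 × 7.29×10⁻⁵ × sin 27° = 6.62×10⁻⁵ s⁻¹
Height gradient: |∂Z/∂n| = 60 m / 872000 m = 6.88×10⁻⁵
On a pressure surface, geostrophic balance gives V_g = (g/f)|∂Z/∂n|:
V_g = 9.81 × 6.88×10⁻⁵ / 6.62×10⁻⁵ = 10.2 m/s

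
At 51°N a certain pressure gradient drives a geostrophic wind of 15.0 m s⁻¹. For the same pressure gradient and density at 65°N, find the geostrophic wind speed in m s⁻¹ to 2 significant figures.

With the same pressure gradient and density, V_g ∝ 1/f ∝ 1/sin φ.
V₂ = V₁ · sin φ₁ / sin φ₂ = 15.0 × sin 51° / sin 65°
V₂ = 15.0 × 0.7771/0.9063 = 13 m s⁻¹

13 m s⁻¹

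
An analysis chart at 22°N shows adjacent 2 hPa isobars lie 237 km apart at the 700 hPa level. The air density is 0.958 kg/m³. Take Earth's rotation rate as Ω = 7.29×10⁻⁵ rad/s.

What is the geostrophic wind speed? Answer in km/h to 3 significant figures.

58.1 km/h

Coriolis parameter at 22°N:
f = 2Ω sin φ = 2 × 7.29×10⁻⁵ × sin 22° = 5.46×10⁻⁵ s⁻¹
Pressure gradient: |∂P/∂n| = 200 Pa / 237000 m = 8.44×10⁻⁴ Pa/m
Geostrophic balance (pressure-gradient force = Coriolis force):
V_g = (1/(fρ)) |∂P/∂n| = 8.44×10⁻⁴ / (5.46×10⁻⁵ × 0.958) = 16.1 m/s
Converting: 16.1 m/s × 3.6 = 58.1 km/h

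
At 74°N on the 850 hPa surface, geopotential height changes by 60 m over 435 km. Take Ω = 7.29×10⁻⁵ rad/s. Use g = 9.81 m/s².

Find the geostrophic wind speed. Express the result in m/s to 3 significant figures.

9.65 m/s

Coriolis parameter at 74°N:
f = 2Ω sin φ = 2 × 7.29×10⁻⁵ × sin 74° = 1.40×10⁻⁴ s⁻¹
Height gradient: |∂Z/∂n| = 60 m / 435000 m = 1.38×10⁻⁴
On a pressure surface, geostrophic balance gives V_g = (g/f)|∂Z/∂n|:
V_g = 9.81 × 1.38×10⁻⁴ / 1.40×10⁻⁴ = 9.65 m/s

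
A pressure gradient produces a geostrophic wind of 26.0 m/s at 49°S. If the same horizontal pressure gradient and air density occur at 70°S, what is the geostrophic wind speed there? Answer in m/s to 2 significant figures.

With the same pressure gradient and density, V_g ∝ 1/f ∝ 1/sin φ.
V₂ = V₁ · sin φ₁ / sin φ₂ = 26.0 × sin 49° / sin 70°
V₂ = 26.0 × 0.7547/0.9397 = 21 m/s

21 m/s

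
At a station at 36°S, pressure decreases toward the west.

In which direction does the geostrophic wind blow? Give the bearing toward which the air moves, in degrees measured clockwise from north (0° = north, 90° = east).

The pressure-gradient force points toward the west (bearing 270°).
Geostrophic balance: in the Southern Hemisphere the Coriolis force deflects motion to the left, so the geostrophic wind blows 90° to the left of the pressure-gradient force (low pressure on the right).
Rotating 270° by 90° counterclockwise gives 180° — the wind blows toward the south.

180°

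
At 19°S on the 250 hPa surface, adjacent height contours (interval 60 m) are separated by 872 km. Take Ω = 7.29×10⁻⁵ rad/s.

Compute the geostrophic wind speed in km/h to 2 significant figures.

Coriolis parameter at 19°S:
f = 2Ω sin φ = 2 × 7.29×10⁻⁵ × sin 19° = 4.75×10⁻⁵ s⁻¹
Height gradient: |∂Z/∂n| = 60 m / 872000 m = 6.88×10⁻⁵
On a pressure surface, geostrophic balance gives V_g = (g/f)|∂Z/∂n|:
V_g = 9.81 × 6.88×10⁻⁵ / 4.75×10⁻⁵ = 14.2 m/s
Converting: 14.2 m/s × 3.6 = 51 km/h

51 km/h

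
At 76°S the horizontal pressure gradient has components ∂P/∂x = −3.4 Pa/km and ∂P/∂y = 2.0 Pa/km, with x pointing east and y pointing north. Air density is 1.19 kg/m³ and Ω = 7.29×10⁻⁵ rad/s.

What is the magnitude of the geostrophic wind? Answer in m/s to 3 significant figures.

Coriolis parameter at 76°S:
f = 2Ω sin φ = 2 × 7.29×10⁻⁵ × sin 76° = 1.41×10⁻⁴ s⁻¹
In the Southern Hemisphere f is negative: f = −1.41×10⁻⁴ s⁻¹.
Component geostrophic relations (x east, y north):
u_g = −(1/(fρ)) ∂P/∂y,  v_g = (1/(fρ)) ∂P/∂x
u_g = −(2.0×10⁻³)/(−1.41×10⁻⁴ × 1.19) = 11.9 m/s;  v_g = (−3.4×10⁻³)/(−1.41×10⁻⁴ × 1.19) = 20.2 m/s
|V_g| = √(u_g² + v_g²) = 23.4 m/s

23.4 m/s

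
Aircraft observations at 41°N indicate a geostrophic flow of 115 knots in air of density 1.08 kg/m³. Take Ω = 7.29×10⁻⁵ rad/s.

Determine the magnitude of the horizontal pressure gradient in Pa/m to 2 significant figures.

Coriolis parameter at 41°N:
f = 2Ω sin φ = 2 × 7.29×10⁻⁵ × sin 41° = 9.57×10⁻⁵ s⁻¹
Wind speed in SI: 115 knots = 59.2 m/s
Geostrophic balance rearranged: |∂P/∂n| = f ρ V_g
|∂P/∂n| = 9.57×10⁻⁵ × 1.08 × 59.2 = 6.11×10⁻³ Pa/m

6.1×10⁻³ Pa/m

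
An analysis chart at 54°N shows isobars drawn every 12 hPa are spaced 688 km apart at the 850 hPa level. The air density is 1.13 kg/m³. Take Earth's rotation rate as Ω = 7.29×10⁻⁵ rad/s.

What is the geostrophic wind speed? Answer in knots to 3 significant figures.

Coriolis parameter at 54°N:
f = 2Ω sin φ = 2 × 7.29×10⁻⁵ × sin 54° = 1.18×10⁻⁴ s⁻¹
Pressure gradient: |∂P/∂n| = 1200 Pa / 688000 m = 1.74×10⁻³ Pa/m
Geostrophic balance (pressure-gradient force = Coriolis force):
V_g = (1/(fρ)) |∂P/∂n| = 1.74×10⁻³ / (1.18×10⁻⁴ × 1.13) = 13.1 m/s
Converting: 13.1 m/s × 1.944 = 25.4 knots

25.4 knots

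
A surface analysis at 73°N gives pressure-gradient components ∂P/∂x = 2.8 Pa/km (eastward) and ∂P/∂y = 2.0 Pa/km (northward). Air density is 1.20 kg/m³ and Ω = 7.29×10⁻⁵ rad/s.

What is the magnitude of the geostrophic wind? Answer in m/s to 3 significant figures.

20.6 m/s

Coriolis parameter at 73°N:
f = 2Ω sin φ = 2 × 7.29×10⁻⁵ × sin 73° = 1.39×10⁻⁴ s⁻¹
Component geostrophic relations (x east, y north):
u_g = −(1/(fρ)) ∂P/∂y,  v_g = (1/(fρ)) ∂P/∂x
u_g = −(2.0×10⁻³)/(1.39×10⁻⁴ × 1.20) = −12.0 m/s;  v_g = (2.8×10⁻³)/(1.39×10⁻⁴ × 1.20) = 16.7 m/s
|V_g| = √(u_g² + v_g²) = 20.6 m/s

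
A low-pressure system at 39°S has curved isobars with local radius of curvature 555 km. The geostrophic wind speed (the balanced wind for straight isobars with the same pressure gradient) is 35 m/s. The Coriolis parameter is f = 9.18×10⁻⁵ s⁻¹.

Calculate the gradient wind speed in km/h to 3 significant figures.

Around a low, centrifugal force acts outward with Coriolis, so pressure-gradient force balances both:
(1/ρ)|∂P/∂n| = fV + V²/R  →  V² + fR·V − fR·V_g = 0
With fR = 9.18×10⁻⁵ × 555×10³ m = 50.9 m/s:
V = [−fR + √((fR)² + 4 fR V_g)]/2 = [−50.9 + √(50.9² + 4×50.9×35)]/2 = 23.8 m/s
Subgeostrophic (V < V_g = 35 m/s), as expected around a low.
Converting: 23.8 m/s × 3.6 = 85.8 km/h

85.8 km/h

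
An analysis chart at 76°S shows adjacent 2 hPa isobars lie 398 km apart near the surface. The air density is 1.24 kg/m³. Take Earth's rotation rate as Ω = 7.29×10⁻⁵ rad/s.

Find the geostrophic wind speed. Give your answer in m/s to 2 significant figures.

Coriolis parameter at 76°S:
f = 2Ω sin φ = 2 × 7.29×10⁻⁵ × sin 76° = 1.41×10⁻⁴ s⁻¹
Pressure gradient: |∂P/∂n| = 200 Pa / 398000 m = 5.03×10⁻⁴ Pa/m
Geostrophic balance (pressure-gradient force = Coriolis force):
V_g = (1/(fρ)) |∂P/∂n| = 5.03×10⁻⁴ / (1.41×10⁻⁴ × 1.24) = 2.86 m/s

2.9 m/s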